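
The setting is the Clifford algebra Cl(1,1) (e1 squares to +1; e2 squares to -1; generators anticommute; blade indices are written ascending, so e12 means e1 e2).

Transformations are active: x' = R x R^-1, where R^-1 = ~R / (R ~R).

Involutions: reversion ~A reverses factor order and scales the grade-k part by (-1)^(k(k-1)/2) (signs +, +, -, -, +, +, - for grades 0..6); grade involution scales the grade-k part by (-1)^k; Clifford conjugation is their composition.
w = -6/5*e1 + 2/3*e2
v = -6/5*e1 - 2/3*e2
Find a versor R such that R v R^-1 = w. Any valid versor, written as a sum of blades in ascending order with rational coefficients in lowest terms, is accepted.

R = v + w = -12/5*e1 works: the equal norms (224/225) guarantee its sandwich swaps v into w.
Answer: -12/5*e1


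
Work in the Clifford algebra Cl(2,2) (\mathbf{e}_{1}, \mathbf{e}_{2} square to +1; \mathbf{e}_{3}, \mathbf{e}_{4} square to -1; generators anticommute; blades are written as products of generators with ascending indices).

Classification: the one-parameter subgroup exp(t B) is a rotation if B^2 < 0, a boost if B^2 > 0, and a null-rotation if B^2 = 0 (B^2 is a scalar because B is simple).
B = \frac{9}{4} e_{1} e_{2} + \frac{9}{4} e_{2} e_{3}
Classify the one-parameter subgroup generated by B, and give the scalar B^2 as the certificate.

B^2 term by term: the squares give (\frac{9}{4})^2*(e_{1} e_{2})^2 + (\frac{9}{4})^2*(e_{2} e_{3})^2 = \frac{81}{16}*(-1) + \frac{81}{16}*(+1) = 0 (each basis 2-blade squares to minus the product of its generators' squares); cross terms between blades sharing an index anticommute and cancel. So B^2 = 0.
Answer: null-rotation, certificate B^2 = 0. No conjugation can change B^2 = 0; the sign gives the class.


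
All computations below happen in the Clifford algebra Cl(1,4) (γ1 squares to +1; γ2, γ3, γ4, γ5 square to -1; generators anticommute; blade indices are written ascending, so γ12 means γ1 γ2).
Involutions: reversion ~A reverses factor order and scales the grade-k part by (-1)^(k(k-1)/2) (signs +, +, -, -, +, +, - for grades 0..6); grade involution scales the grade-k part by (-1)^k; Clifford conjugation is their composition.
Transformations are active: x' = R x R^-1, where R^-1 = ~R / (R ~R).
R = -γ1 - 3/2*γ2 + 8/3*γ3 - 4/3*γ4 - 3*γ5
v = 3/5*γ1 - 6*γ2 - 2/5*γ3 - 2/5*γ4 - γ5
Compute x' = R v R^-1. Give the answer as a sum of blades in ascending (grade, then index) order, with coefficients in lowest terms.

~R = -γ1 - 3/2*γ2 + 8/3*γ3 - 4/3*γ4 - 3*γ5, and R ~R = -689/36, so R^-1 = ~R / (-689/36).
R v = -181/15 + 69/10*γ12 - 6/5*γ13 + 6/5*γ14 + 14/5*γ15 + 83/5*γ23 - 37/5*γ24 - 33/2*γ25 - 8/5*γ34 - 58/15*γ35 + 2/15*γ45
Answer: -6411/3445*γ1 + 14154/3445*γ2 + 12962/3445*γ3 - 4414/3445*γ4 - 9587/3445*γ5


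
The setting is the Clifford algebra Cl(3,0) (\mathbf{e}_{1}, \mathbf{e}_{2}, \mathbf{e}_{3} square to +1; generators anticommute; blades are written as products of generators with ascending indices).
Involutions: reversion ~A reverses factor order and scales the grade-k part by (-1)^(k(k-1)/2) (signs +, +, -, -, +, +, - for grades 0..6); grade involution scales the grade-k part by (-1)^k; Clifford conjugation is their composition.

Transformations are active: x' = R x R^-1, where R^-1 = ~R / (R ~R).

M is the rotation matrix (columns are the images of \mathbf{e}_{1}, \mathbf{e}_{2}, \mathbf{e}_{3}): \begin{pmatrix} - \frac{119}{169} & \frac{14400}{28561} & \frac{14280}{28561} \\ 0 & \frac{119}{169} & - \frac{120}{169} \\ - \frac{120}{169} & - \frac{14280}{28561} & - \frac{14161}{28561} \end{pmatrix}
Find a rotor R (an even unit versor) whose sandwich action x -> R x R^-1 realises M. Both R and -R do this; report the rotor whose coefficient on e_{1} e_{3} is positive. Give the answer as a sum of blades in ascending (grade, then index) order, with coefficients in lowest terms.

Method: write R = a + b12*e_{1} e_{2} + b13*e_{1} e_{3} + b23*e_{2} e_{3} with a^2 + b12^2 + b13^2 + b23^2 = 1 (so R^-1 = ~R). Expanding the columns R e_j ~R gives tr M = 4a^2 - 1 and, from the antisymmetric part, M21 - M12 = -4a*b12, M13 - M31 = 4a*b13, M32 - M23 = -4a*b23.
Here tr M = -\frac{14161}{28561}, so a^2 = (1 + tr M)/4 = \frac{3600}{28561} and a = ±\frac{60}{169}. Taking a = \frac{60}{169}: M21 - M12 = -\frac{14400}{28561}, M13 - M31 = \frac{34560}{28561}, M32 - M23 = \frac{6000}{28561}, giving b12 = \frac{60}{169}, b13 = \frac{144}{169}, b23 = -\frac{25}{169}, i.e. R = \frac{60}{169} + \frac{60}{169} e_{1} e_{2} + \frac{144}{169} e_{1} e_{3} - \frac{25}{169} e_{2} e_{3}.
Its e_{1} e_{3} coefficient is already positive.
Answer: \frac{60}{169} + \frac{60}{169} e_{1} e_{2} + \frac{144}{169} e_{1} e_{3} - \frac{25}{169} e_{2} e_{3}. Key observation: the double cover Spin(3) -> SO(3) sends R and -R to the same matrix (trace -\frac{14161}{28561} here), so the stated sign of the e_{1} e_{3} coefficient is what selects one sheet.


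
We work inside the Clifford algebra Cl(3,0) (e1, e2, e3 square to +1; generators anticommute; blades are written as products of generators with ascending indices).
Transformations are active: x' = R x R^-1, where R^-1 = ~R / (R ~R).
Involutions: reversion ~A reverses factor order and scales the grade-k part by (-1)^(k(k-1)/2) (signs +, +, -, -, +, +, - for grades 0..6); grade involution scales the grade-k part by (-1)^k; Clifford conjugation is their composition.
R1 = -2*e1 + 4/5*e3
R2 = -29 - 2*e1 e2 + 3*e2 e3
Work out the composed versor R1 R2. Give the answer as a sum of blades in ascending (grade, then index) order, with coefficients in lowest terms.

Distribute over the terms of R1 (each basis-blade product reordered to ascending indices, repeated generators contracted through their squares):
(-2*e1) R2 = 58*e1 + 4*e2 - 6*e1 e2 e3
(4/5*e3) R2 = -12/5*e2 - 116/5*e3 - 8/5*e1 e2 e3
Summing the partial products and collecting blades:
Answer: 58*e1 + 8/5*e2 - 116/5*e3 - 38/5*e1 e2 e3


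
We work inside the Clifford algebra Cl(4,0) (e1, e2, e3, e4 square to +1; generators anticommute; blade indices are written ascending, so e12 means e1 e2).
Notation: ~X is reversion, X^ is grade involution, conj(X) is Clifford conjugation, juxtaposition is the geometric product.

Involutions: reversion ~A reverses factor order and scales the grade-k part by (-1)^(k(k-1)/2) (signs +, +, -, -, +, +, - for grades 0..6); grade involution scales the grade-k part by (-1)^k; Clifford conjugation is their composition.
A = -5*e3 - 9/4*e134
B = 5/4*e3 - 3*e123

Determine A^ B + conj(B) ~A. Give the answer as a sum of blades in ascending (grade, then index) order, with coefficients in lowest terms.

first term: 25/4 - 15*e12 - 45/16*e14 + 27/4*e24
second term: 25/4 + 15*e12 + 45/16*e14 - 27/4*e24
Answer: 25/2


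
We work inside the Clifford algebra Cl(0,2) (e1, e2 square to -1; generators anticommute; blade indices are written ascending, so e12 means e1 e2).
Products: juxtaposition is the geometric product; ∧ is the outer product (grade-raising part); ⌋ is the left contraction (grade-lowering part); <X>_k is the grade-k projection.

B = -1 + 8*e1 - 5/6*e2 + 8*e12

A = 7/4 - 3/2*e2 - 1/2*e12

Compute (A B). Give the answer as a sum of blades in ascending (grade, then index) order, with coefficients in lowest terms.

step 1: 1 + 19/12*e1 - 95/24*e2 + 53/2*e12
Answer: 1 + 19/12*e1 - 95/24*e2 + 53/2*e12


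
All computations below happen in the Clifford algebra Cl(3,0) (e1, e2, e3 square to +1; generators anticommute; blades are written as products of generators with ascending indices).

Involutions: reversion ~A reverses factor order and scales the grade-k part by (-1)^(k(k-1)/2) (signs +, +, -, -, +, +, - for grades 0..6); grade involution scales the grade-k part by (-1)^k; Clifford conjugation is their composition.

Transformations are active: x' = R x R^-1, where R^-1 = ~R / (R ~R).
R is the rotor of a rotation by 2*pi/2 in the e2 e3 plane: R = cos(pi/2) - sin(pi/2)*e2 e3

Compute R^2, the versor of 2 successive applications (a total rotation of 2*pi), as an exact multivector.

Because a rotor carries half the rotation angle, composing 2 copies of this e2 e3-plane rotor multiplies the phase: 2*(pi/2) = pi, hence R^2 = cos(pi) - sin(pi)*e2 e3.
cos(pi) = -1 and sin(pi) = 0, so R^2 = -1. The total rotation 2*pi is 1 full turn, so every vector returns to itself, yet the rotor is -1, on the OTHER sheet of the double cover (an odd number of 2*pi turns).
Answer: -1


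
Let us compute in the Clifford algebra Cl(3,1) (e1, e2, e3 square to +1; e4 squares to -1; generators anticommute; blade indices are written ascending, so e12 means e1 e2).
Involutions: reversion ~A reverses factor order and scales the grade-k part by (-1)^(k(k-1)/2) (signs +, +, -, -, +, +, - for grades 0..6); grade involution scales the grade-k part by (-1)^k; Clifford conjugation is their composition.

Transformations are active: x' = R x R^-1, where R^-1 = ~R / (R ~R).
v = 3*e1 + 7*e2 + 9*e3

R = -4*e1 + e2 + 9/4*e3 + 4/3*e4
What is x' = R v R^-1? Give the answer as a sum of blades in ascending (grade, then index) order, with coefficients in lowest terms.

~R = -4*e1 + e2 + 9/4*e3 + 4/3*e4, and R ~R = 2921/144, so R^-1 = ~R / (2921/144).
R v = 61/4 - 31*e12 - 171/4*e13 - 4*e14 - 27/4*e23 - 28/3*e24 - 12*e34
Answer: -26331/2921*e1 - 16055/2921*e2 - 16407/2921*e3 + 5856/2921*e4


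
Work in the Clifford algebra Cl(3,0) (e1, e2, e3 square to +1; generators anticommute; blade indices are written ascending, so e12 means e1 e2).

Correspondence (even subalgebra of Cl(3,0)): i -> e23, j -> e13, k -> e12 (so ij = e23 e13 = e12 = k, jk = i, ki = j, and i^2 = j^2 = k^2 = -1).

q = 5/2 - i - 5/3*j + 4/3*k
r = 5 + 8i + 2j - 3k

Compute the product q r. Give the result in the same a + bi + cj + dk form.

In blades: q = 5/2 + 4/3*e12 - 5/3*e13 - e23, r = 5 - 3*e12 + 2*e13 + 8*e23.
Distribute q over r term by term (generator squares from the signature, products reordered to ascending indices): (5/2)*r = 25/2 - 15/2*e12 + 5*e13 + 20*e23; (4/3*e12)*r = 4 + 20/3*e12 + 32/3*e13 - 8/3*e23; (-5/3*e13)*r = 10/3 + 40/3*e12 - 25/3*e13 + 5*e23; (-e23)*r = 8 - 2*e12 - 3*e13 - 5*e23.
Sum: 167/6 + 21/2*e12 + 13/3*e13 + 52/3*e23; translating back through the correspondence:
Answer: 167/6 + 52/3*i + 13/3*j + 21/2*k


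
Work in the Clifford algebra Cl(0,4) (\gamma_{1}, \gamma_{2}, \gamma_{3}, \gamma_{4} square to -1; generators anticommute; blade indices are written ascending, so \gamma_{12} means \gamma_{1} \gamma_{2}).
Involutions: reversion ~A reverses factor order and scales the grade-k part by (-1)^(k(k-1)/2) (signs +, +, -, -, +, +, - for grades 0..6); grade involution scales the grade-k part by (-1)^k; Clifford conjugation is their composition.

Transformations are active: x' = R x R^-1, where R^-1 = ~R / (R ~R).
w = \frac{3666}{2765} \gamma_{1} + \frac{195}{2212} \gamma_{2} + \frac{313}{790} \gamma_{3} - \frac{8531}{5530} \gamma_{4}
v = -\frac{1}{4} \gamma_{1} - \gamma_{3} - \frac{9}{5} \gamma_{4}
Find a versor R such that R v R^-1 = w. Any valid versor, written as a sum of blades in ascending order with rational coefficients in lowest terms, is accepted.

Take R = v + w = \frac{11899}{11060} \gamma_{1} + \frac{195}{2212} \gamma_{2} - \frac{477}{790} \gamma_{3} - \frac{3697}{1106} \gamma_{4}. Because q(v) = q(w) = -\frac{1721}{400}, conjugation by R sends v exactly to w.
Answer: \frac{11899}{11060} \gamma_{1} + \frac{195}{2212} \gamma_{2} - \frac{477}{790} \gamma_{3} - \frac{3697}{1106} \gamma_{4}


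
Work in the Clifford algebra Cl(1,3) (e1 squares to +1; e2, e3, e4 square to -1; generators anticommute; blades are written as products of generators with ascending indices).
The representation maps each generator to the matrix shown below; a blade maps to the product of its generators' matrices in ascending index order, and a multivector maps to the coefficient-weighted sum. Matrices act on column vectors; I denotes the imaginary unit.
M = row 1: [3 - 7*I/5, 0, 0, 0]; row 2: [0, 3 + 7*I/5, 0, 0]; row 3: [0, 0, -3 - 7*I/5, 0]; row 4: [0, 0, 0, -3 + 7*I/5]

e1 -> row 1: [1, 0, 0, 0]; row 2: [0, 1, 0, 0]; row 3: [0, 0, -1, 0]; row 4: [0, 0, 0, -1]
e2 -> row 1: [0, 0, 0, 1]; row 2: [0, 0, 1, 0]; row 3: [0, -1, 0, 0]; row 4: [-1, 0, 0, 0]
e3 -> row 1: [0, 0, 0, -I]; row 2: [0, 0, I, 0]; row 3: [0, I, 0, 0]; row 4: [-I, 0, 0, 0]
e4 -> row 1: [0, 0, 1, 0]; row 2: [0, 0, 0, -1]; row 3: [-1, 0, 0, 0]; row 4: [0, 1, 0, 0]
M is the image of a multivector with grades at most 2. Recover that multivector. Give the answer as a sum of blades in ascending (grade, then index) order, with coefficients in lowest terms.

Method: the blade images are trace-orthogonal — tr(rho(e_A) rho(e_B)^-1) = 4 if A = B and 0 otherwise — and rho(e_A)^-1 = (e_A)^2 * rho(e_A) with (e_A)^2 = +1 or -1, so the coefficient of e_A in the preimage is (e_A)^2 * tr(M rho(e_A))/4.
Nonzero projections over blades of grade <= 2: e1: (e1)^2 = +1, tr(M rho(e1)) = 12, coefficient 3; e2 e3: (e2 e3)^2 = -1, tr(M rho(e2 e3)) = -28/5, coefficient 7/5. Every other blade of grade <= 2 projects to 0.
Answer: 3*e1 + 7/5*e2 e3


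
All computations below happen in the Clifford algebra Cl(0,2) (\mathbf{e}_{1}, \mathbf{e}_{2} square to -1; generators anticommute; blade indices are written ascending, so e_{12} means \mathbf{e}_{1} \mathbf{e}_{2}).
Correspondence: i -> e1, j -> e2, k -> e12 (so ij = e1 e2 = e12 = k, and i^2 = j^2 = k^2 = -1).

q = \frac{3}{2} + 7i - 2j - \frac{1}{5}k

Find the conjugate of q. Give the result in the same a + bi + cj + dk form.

In blades: q = \frac{3}{2} + 7 e_{1} - 2 e_{2} - \frac{1}{5} e_{12}.
Conjugation here is Clifford conjugation: the scalar is fixed and the grade-1 and grade-2 blades all flip sign, giving \frac{3}{2} - 7 e_{1} + 2 e_{2} + \frac{1}{5} e_{12}; translating back:
Answer: \frac{3}{2} - 7i + 2j + \frac{1}{5}k


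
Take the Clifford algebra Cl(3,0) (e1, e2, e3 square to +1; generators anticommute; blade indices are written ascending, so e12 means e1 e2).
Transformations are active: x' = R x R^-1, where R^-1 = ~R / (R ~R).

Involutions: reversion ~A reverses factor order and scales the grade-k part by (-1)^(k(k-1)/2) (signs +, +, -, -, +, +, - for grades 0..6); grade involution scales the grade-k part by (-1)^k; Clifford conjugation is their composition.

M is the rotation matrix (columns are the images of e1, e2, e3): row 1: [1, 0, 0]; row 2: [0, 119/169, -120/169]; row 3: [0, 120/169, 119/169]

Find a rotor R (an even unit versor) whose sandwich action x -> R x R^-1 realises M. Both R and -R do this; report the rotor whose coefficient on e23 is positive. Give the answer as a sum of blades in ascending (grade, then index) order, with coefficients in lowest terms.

Method: write R = a + b12*e12 + b13*e13 + b23*e23 with a^2 + b12^2 + b13^2 + b23^2 = 1 (so R^-1 = ~R). Expanding the columns R e_j ~R gives tr M = 4a^2 - 1 and, from the antisymmetric part, M21 - M12 = -4a*b12, M13 - M31 = 4a*b13, M32 - M23 = -4a*b23.
Here tr M = 407/169, so a^2 = (1 + tr M)/4 = 144/169 and a = ±12/13. Taking a = 12/13: M21 - M12 = 0, M13 - M31 = 0, M32 - M23 = 240/169, giving b12 = 0, b13 = 0, b23 = -5/13, i.e. R = 12/13 - 5/13*e23.
Its e23 coefficient is negative, so report the other preimage -R.
Answer: -12/13 + 5/13*e23. Key observation: the double cover Spin(3) -> SO(3) sends R and -R to the same matrix (trace 407/169 here), so the stated sign of the e23 coefficient is what selects one sheet.


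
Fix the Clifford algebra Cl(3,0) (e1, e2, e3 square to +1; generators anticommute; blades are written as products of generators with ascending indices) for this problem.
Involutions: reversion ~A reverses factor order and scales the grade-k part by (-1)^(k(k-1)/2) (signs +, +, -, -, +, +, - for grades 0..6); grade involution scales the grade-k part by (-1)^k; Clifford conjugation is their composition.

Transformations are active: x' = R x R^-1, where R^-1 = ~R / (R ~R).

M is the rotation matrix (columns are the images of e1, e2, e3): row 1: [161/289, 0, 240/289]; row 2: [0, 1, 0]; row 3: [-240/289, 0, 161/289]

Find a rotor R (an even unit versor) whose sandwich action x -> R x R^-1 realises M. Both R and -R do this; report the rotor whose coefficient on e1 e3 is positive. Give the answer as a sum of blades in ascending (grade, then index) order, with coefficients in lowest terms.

Method: write R = a + b12*e1 e2 + b13*e1 e3 + b23*e2 e3 with a^2 + b12^2 + b13^2 + b23^2 = 1 (so R^-1 = ~R). Expanding the columns R e_j ~R gives tr M = 4a^2 - 1 and, from the antisymmetric part, M21 - M12 = -4a*b12, M13 - M31 = 4a*b13, M32 - M23 = -4a*b23.
Here tr M = 611/289, so a^2 = (1 + tr M)/4 = 225/289 and a = ±15/17. Taking a = 15/17: M21 - M12 = 0, M13 - M31 = 480/289, M32 - M23 = 0, giving b12 = 0, b13 = 8/17, b23 = 0, i.e. R = 15/17 + 8/17*e1 e3.
Its e1 e3 coefficient is already positive.
Answer: 15/17 + 8/17*e1 e3. Recall the cover is two-to-one: with M of trace 611/289, both preimages act alike, and the stated e1 e3 sign chooses the sheet.


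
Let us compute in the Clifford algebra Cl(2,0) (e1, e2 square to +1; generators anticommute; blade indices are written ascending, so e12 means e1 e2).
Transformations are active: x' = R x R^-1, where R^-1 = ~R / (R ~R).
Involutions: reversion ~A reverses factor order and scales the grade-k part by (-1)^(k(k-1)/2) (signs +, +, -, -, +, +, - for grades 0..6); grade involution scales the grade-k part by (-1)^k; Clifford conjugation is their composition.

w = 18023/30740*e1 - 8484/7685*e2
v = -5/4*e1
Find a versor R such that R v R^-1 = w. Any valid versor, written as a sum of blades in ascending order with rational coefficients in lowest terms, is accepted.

R = v + w = -10201/15370*e1 - 8484/7685*e2 works: the equal norms (25/16) guarantee its sandwich swaps v into w.
Answer: -10201/15370*e1 - 8484/7685*e2


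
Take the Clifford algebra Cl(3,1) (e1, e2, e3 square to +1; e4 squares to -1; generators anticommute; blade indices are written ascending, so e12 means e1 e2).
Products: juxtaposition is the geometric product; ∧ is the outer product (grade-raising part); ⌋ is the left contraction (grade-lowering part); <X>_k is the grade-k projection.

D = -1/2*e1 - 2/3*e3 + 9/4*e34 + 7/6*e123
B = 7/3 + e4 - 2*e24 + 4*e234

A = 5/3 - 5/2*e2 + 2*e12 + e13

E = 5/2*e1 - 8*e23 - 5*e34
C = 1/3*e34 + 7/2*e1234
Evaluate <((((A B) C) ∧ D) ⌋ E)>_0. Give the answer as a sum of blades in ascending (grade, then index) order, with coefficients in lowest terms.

step 1: 35/9 - 35/6*e2 + 20/3*e4 + 14/3*e12 + 7/3*e13 - 4*e14 - 35/6*e24 - 10*e34 - 2*e124 + 9*e134 + 20/3*e234 + 2*e1234
step 2: -31/3 - 61/3*e1 + 607/18*e2 + 83/9*e3 - 103/3*e12 + 229/12*e13 + 7/9*e14 - 287/18*e23 + 49/6*e24 - 406/27*e34 + 68/3*e123 + 245/12*e134 - 35/18*e234 + 91/6*e1234
step 3: 31/6*e1 + 62/9*e3 + 607/36*e12 + 109/6*e13 - 607/27*e23 - 93/4*e34 + 677/36*e123 - 49/12*e124 - 4073/108*e134 + 5855/72*e234 - 704/9*e1234
step 4: -2737/54 + 496/9*e2 - 310/9*e4
step 5: -2737/54
Answer: -2737/54


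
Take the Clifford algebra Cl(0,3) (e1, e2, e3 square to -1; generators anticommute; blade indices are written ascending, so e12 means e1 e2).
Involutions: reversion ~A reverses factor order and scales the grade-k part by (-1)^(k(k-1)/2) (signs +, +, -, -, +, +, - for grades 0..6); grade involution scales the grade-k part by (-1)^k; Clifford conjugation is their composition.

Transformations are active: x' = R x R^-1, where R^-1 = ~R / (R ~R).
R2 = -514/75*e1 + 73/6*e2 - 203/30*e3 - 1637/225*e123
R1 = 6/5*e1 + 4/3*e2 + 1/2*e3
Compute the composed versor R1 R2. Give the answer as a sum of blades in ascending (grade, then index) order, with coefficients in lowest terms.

Distribute over the terms of R1 (each basis-blade product reordered to ascending indices, repeated generators contracted through their squares):
(6/5*e1) R2 = 1028/125 + 73/5*e12 - 203/25*e13 + 3274/375*e23
(4/3*e2) R2 = -146/9 + 2056/225*e12 - 6548/675*e13 - 406/45*e23
(1/2*e3) R2 = 203/60 + 1637/450*e12 + 257/75*e13 - 73/12*e23
Summing the partial products and collecting blades:
Answer: -20767/4500 + 12319/450*e12 - 9716/675*e13 - 28687/4500*e23


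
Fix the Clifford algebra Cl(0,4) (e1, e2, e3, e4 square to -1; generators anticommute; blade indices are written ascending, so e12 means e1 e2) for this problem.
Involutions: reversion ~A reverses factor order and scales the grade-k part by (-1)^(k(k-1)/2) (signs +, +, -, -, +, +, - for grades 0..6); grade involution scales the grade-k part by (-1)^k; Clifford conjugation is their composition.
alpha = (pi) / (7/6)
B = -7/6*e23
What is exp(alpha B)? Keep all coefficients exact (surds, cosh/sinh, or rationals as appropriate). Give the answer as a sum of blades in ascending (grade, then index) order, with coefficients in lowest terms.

B^2 = (-7/6)^2*(e23)^2 = 49/36*(-1) = -49/36 (a basis 2-blade squares to minus the product of its generators' squares).
B^2 = -49/36 — a negative square means the series sums to a rotation: l = 7/6, alpha*l = pi, so exp(alpha B) = cos(pi) + (sin(pi)/(7/6))*B = -1 + (0)*B.
Answer: -1


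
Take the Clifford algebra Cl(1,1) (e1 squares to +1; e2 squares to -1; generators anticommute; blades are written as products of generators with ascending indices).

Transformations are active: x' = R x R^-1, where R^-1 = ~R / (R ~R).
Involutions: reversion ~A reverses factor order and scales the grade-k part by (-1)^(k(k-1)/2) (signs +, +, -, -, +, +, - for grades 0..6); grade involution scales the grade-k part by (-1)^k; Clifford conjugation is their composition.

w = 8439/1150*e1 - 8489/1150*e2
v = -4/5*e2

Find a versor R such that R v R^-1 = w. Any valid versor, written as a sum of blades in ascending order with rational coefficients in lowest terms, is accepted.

Equal squares first: v^2 = w^2 = -16/25. Then v + w = 8439/1150*e1 - 9409/1150*e2 is a versor taking v to w, provided it is invertible.
Answer: 8439/1150*e1 - 9409/1150*e2


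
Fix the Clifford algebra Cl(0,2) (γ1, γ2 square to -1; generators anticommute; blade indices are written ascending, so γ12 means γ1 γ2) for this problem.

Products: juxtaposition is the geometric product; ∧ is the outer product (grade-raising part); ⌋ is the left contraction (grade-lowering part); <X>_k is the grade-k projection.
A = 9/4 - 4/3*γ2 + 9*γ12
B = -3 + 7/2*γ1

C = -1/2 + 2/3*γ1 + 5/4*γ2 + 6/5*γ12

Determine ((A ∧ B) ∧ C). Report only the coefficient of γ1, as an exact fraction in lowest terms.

step 1: -27/4 + 63/8*γ1 + 4*γ2 - 67/3*γ12
step 2: 27/8 - 135/16*γ1 - 167/16*γ2 + 1639/160*γ12
Answer: -135/16


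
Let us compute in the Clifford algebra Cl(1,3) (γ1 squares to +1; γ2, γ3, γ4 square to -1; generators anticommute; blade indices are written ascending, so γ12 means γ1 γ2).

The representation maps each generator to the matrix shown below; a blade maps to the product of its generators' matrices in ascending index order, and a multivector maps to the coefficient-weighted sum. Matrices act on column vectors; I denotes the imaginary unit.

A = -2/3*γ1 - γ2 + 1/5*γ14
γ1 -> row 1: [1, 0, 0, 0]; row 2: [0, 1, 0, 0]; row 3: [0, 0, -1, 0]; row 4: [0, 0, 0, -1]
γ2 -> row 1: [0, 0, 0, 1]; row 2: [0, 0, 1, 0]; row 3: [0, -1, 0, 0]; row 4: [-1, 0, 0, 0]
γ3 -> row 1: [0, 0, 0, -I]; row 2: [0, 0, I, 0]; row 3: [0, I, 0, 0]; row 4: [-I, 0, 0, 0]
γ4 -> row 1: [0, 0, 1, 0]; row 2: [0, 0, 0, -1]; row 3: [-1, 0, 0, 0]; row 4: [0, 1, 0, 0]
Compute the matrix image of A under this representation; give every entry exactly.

Bivector images (products of the table entries): rho(γ14) = rho(γ1)rho(γ4) = row 1: [0, 0, 1, 0]; row 2: [0, 0, 0, -1]; row 3: [1, 0, 0, 0]; row 4: [0, -1, 0, 0].
M = (-2/3)*rho(γ1) + (-1)*rho(γ2) + (1/5)*rho(γ14), summed entrywise:
Answer: row 1: [-2/3, 0, 1/5, -1]; row 2: [0, -2/3, -1, -1/5]; row 3: [1/5, 1, 2/3, 0]; row 4: [1, -1/5, 0, 2/3]


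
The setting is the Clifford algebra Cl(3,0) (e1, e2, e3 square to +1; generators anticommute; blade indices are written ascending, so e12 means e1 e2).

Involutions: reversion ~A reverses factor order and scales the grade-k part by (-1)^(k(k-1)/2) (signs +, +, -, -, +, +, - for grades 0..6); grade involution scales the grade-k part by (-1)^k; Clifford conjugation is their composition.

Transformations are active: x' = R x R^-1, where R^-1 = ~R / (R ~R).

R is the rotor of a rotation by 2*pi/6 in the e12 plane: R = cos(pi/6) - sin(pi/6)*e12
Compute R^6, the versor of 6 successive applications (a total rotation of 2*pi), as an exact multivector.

Rotor phase runs at HALF the rotation angle; powers of one rotor simply add phase, so after 6 steps in e12 the phase is 6*pi/6 = pi and R^6 = cos(pi) - sin(pi)*e12.
cos(pi) = -1 and sin(pi) = 0, so R^6 = -1. The total rotation 2*pi is 1 full turn, so every vector returns to itself, yet the rotor is -1, on the OTHER sheet of the double cover (an odd number of 2*pi turns).
Answer: -1


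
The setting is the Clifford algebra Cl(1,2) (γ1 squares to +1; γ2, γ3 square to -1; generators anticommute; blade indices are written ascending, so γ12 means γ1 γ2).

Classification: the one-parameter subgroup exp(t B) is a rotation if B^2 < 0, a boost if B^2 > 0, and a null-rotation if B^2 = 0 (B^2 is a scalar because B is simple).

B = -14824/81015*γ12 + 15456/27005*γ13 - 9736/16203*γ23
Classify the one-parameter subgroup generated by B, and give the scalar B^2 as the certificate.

B^2 term by term: the squares give (-14824/81015)^2*(γ12)^2 + (15456/27005)^2*(γ13)^2 + (-9736/16203)^2*(γ23)^2 = 219750976/6563430225*(+1) + 238887936/729270025*(+1) + 94789696/262537209*(-1) = 0 (each basis 2-blade squares to minus the product of its generators' squares); cross terms between blades sharing an index anticommute and cancel. So B^2 = 0.
Answer: null-rotation, certificate B^2 = 0. The scalar 0 is the complete invariant here: its sign names the subgroup type.


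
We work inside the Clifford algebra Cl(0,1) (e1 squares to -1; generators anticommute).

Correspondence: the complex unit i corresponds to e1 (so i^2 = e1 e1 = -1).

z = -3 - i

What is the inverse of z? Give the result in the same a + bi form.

In blades: z = -3 - e1.
With qbar = -3 + e1 (scalar fixed, mapped units negated), z qbar = 10 (the sum of squared coefficients), so z^-1 = qbar / (10) = -3/10 + 1/10*e1; translating back:
Answer: -3/10 + 1/10*i


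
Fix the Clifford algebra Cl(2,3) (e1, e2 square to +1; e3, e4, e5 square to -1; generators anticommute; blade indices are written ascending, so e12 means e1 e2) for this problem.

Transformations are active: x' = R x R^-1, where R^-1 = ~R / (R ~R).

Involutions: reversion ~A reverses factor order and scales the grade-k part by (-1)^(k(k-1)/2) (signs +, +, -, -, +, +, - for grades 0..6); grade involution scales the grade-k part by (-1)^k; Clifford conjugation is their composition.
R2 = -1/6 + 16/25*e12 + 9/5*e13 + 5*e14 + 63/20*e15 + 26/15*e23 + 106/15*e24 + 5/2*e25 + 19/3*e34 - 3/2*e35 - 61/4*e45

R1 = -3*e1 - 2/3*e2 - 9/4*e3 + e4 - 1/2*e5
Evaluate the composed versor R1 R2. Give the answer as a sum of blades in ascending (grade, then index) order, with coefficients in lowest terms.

Distribute over the terms of R1 (each basis-blade product reordered to ascending indices, repeated generators contracted through their squares):
(-3*e1) R2 = 1/2*e1 - 48/25*e2 - 27/5*e3 - 15*e4 - 189/20*e5 - 26/5*e123 - 106/5*e124 - 15/2*e125 - 19*e134 + 9/2*e135 + 183/4*e145
(-2/3*e2) R2 = 32/75*e1 + 1/9*e2 - 52/45*e3 - 212/45*e4 - 5/3*e5 + 6/5*e123 + 10/3*e124 + 21/10*e125 - 38/9*e234 + e235 + 61/6*e245
(-9/4*e3) R2 = -81/20*e1 - 39/10*e2 + 3/8*e3 + 57/4*e4 - 27/8*e5 - 36/25*e123 + 45/4*e134 + 567/80*e135 + 159/10*e234 + 45/8*e235 + 549/16*e345
(e4) R2 = 5*e1 + 106/15*e2 + 19/3*e3 - 1/6*e4 + 61/4*e5 + 16/25*e124 + 9/5*e134 - 63/20*e145 + 26/15*e234 - 5/2*e245 + 3/2*e345
(-1/2*e5) R2 = -63/40*e1 - 5/4*e2 + 3/4*e3 + 61/8*e4 + 1/12*e5 - 8/25*e125 - 9/10*e135 - 5/2*e145 - 13/15*e235 - 53/15*e245 - 19/6*e345
Summing the partial products and collecting blades:
Answer: 181/600*e1 + 97/900*e2 + 65/72*e3 + 719/360*e4 + 101/120*e5 - 136/25*e123 - 1292/75*e124 - 143/25*e125 - 119/20*e134 + 171/16*e135 + 401/10*e145 + 1207/90*e234 + 691/120*e235 + 62/15*e245 + 1567/48*e345


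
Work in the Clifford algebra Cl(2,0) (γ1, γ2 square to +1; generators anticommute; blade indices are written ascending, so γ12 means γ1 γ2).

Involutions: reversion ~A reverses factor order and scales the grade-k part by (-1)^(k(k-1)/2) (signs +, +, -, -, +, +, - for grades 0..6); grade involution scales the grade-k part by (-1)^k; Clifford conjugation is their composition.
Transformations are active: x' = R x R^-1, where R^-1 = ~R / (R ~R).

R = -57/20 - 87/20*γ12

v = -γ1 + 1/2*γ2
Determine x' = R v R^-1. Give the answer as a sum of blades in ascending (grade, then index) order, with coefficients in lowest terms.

~R = -57/20 + 87/20*γ12, and R ~R = 5409/200, so R^-1 = ~R / (5409/200).
R v = 27/40*γ1 - 231/40*γ2
Answer: 1031/1202*γ1 + 431/601*γ2


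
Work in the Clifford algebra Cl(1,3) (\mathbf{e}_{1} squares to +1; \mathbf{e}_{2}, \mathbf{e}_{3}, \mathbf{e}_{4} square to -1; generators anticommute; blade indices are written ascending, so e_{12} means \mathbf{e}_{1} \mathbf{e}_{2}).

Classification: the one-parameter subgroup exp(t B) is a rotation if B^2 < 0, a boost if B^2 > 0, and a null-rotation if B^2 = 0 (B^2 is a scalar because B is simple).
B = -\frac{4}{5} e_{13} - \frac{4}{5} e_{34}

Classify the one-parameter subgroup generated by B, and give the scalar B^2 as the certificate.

B^2 term by term: the squares give (-\frac{4}{5})^2*(e_{13})^2 + (-\frac{4}{5})^2*(e_{34})^2 = \frac{16}{25}*(+1) + \frac{16}{25}*(-1) = 0 (each basis 2-blade squares to minus the product of its generators' squares); cross terms between blades sharing an index anticommute and cancel. So B^2 = 0.
Answer: null-rotation, certificate B^2 = 0. Why this suffices: the scalar 0 survives any versor conjugation, so its sign alone determines the class however B is presented.


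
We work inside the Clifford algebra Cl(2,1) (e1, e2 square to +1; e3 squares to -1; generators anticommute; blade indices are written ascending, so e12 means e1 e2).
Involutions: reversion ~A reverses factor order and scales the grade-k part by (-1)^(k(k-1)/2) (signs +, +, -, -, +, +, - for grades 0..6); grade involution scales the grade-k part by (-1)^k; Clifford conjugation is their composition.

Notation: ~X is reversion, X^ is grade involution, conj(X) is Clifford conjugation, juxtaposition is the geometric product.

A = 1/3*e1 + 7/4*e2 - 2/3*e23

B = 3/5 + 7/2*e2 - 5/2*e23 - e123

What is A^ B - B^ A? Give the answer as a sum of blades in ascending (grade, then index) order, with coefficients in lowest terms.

first term: -107/24 + 7/15*e1 - 21/20*e2 + 161/24*e3 - 7/6*e12 - 7/4*e13 - 1/15*e23 + 5/6*e123
second term: -107/24 - 7/15*e1 + 21/20*e2 + 161/24*e3 + 7/6*e12 - 7/4*e13 - 1/15*e23 - 5/6*e123
Answer: 14/15*e1 - 21/10*e2 - 7/3*e12 + 5/3*e123


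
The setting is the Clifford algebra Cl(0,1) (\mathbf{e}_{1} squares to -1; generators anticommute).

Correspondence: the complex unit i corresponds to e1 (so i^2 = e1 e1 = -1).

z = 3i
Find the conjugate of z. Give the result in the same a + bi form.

In blades: z = 3 e_{1}.
Conjugation here is Clifford conjugation: the scalar is fixed and the grade-1 and grade-2 blades all flip sign, giving -3 e_{1}; translating back:
Answer: -3i


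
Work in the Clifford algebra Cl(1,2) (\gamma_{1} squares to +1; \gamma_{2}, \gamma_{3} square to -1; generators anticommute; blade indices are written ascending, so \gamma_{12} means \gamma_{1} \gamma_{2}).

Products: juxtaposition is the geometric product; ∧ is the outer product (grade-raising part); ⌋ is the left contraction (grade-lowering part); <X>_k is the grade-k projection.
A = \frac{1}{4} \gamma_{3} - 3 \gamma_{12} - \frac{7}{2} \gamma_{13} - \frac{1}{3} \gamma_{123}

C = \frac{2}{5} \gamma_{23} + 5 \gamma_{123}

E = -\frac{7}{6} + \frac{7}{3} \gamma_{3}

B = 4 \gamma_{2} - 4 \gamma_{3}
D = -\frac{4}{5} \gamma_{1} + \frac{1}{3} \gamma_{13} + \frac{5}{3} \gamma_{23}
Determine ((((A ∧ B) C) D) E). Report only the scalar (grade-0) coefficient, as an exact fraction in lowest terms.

step 1: -\gamma_{23} + 26 \gamma_{123}
step 2: -\frac{648}{5} - \frac{27}{5} \gamma_{1}
step 3: \frac{108}{25} + \frac{2592}{25} \gamma_{1} - \frac{9}{5} \gamma_{3} - \frac{216}{5} \gamma_{13} - 216 \gamma_{23} - 9 \gamma_{123}
step 4: -\frac{21}{25} - \frac{504}{25} \gamma_{1} + 504 \gamma_{2} + \frac{609}{50} \gamma_{3} + 21 \gamma_{12} + \frac{7308}{25} \gamma_{13} + 252 \gamma_{23} + \frac{21}{2} \gamma_{123}
Answer: -\frac{21}{25}


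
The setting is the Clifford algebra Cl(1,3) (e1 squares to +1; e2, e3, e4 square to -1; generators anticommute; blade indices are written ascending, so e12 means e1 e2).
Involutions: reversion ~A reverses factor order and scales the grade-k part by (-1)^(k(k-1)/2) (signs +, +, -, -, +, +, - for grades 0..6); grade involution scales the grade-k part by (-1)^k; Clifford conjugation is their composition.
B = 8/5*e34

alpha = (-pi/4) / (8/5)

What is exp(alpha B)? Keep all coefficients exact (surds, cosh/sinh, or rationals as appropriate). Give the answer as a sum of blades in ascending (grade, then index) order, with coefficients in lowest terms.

B^2 = (8/5)^2*(e34)^2 = 64/25*(-1) = -64/25 (a basis 2-blade squares to minus the product of its generators' squares).
B^2 = -64/25 — a negative square means the series sums to a rotation: l = 8/5, alpha*l = -pi/4, so exp(alpha B) = cos(-pi/4) + (sin(-pi/4)/(8/5))*B = sqrt(2)/2 + (-5*sqrt(2)/16)*B.
Answer: sqrt(2)/2 - sqrt(2)/2*e34


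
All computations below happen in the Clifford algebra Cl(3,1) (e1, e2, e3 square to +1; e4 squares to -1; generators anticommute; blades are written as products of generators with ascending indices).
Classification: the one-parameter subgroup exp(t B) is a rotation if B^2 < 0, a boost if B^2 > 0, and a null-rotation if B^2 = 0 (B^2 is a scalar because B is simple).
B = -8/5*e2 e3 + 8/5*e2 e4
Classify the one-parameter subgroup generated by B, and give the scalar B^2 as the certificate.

B^2 term by term: the squares give (-8/5)^2*(e2 e3)^2 + (8/5)^2*(e2 e4)^2 = 64/25*(-1) + 64/25*(+1) = 0 (each basis 2-blade squares to minus the product of its generators' squares); cross terms between blades sharing an index anticommute and cancel. So B^2 = 0.
Answer: null-rotation, certificate B^2 = 0. No conjugation can change B^2 = 0; the sign gives the class.


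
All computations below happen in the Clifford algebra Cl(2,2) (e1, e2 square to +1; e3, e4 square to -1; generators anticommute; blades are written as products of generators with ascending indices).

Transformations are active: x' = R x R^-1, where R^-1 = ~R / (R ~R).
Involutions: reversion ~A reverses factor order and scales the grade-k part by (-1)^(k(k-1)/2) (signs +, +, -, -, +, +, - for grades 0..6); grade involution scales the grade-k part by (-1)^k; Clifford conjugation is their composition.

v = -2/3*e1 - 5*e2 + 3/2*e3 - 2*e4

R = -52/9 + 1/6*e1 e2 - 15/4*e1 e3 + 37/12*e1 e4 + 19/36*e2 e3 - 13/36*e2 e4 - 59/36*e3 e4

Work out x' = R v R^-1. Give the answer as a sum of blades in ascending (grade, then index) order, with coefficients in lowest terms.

~R = -52/9 - 1/6*e1 e2 + 15/4*e1 e3 - 37/12*e1 e4 - 19/36*e2 e3 + 13/36*e2 e4 + 59/36*e3 e4, and R ~R = 1745/144, so R^-1 = ~R / (1745/144).
R v = 3199/216*e1 + 1979/72*e2 - 425/36*e3 + 673/72*e4 - 509/27*e1 e2 e3 + 1655/108*e1 e2 e4 + 857/216*e1 e3 e4 + 553/72*e2 e3 e4
Answer: -62683/5235*e1 - 20008/5235*e2 + 37693/3490*e3 - 24632/5235*e4


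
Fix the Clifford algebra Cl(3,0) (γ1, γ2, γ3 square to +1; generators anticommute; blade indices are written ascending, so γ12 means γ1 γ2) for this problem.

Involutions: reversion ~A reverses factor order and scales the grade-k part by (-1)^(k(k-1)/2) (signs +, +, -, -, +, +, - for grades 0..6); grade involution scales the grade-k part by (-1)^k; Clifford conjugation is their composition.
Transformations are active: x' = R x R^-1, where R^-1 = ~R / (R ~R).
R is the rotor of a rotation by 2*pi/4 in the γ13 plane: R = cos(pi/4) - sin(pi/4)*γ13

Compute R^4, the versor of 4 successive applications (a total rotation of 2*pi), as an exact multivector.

Because a rotor carries half the rotation angle, composing 4 copies of this γ13-plane rotor multiplies the phase: 4*(pi/4) = pi, hence R^4 = cos(pi) - sin(pi)*γ13.
cos(pi) = -1 and sin(pi) = 0, so R^4 = -1. The total rotation 2*pi is 1 full turn, so every vector returns to itself, yet the rotor is -1, on the OTHER sheet of the double cover (an odd number of 2*pi turns).
Answer: -1


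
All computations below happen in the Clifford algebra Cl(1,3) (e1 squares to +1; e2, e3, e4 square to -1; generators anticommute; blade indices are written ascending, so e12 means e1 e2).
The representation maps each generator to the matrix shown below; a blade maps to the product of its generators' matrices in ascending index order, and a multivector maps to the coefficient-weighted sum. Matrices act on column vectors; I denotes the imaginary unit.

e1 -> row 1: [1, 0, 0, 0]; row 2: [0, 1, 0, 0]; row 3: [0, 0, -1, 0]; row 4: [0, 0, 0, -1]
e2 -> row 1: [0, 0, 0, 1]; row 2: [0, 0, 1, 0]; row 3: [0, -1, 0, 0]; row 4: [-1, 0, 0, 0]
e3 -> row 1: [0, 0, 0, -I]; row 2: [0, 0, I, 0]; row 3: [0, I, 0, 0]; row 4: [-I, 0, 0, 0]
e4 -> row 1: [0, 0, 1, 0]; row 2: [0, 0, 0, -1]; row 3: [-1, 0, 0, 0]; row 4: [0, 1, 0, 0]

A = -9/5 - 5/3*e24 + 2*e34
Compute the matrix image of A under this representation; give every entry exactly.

Bivector images (products of the table entries): rho(e24) = rho(e2)rho(e4) = row 1: [0, 1, 0, 0]; row 2: [-1, 0, 0, 0]; row 3: [0, 0, 0, 1]; row 4: [0, 0, -1, 0]; rho(e34) = rho(e3)rho(e4) = row 1: [0, -I, 0, 0]; row 2: [-I, 0, 0, 0]; row 3: [0, 0, 0, -I]; row 4: [0, 0, -I, 0].
M = (-9/5)*1 + (-5/3)*rho(e24) + (2)*rho(e34), summed entrywise (1 is the identity matrix):
Answer: row 1: [-9/5, -5/3 - 2*I, 0, 0]; row 2: [5/3 - 2*I, -9/5, 0, 0]; row 3: [0, 0, -9/5, -5/3 - 2*I]; row 4: [0, 0, 5/3 - 2*I, -9/5]


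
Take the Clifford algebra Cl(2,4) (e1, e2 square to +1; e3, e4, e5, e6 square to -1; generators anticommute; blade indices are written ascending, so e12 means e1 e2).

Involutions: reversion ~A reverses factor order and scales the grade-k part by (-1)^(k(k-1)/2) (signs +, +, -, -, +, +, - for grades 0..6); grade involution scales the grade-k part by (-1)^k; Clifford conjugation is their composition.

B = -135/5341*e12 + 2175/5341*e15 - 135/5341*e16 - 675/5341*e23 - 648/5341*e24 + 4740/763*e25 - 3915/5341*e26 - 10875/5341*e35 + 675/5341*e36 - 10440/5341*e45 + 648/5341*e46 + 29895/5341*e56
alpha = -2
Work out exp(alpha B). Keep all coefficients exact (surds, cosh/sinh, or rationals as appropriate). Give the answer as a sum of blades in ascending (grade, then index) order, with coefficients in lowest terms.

B^2 term by term: the squares give (-135/5341)^2*(e12)^2 + (2175/5341)^2*(e15)^2 + (-135/5341)^2*(e16)^2 + (-675/5341)^2*(e23)^2 + (-648/5341)^2*(e24)^2 + (4740/763)^2*(e25)^2 + (-3915/5341)^2*(e26)^2 + (-10875/5341)^2*(e35)^2 + (675/5341)^2*(e36)^2 + (-10440/5341)^2*(e45)^2 + (648/5341)^2*(e46)^2 + (29895/5341)^2*(e56)^2 = 18225/28526281*(-1) + 4730625/28526281*(+1) + 18225/28526281*(+1) + 455625/28526281*(+1) + 419904/28526281*(+1) + 22467600/582169*(+1) + 15327225/28526281*(+1) + 118265625/28526281*(-1) + 455625/28526281*(-1) + 108993600/28526281*(-1) + 419904/28526281*(-1) + 893711025/28526281*(-1) = 0 (each basis 2-blade squares to minus the product of its generators' squares); cross terms between blades sharing an index anticommute and cancel; the commuting (index-disjoint) pairs give grade-4 terms 2*c*c'*(blade product), which cancel blade by blade — e1235: 2936250/28526281 - 2936250/28526281 = 0; e1236: -182250/28526281 + 182250/28526281 = 0; e1245: 2818800/28526281 - 2818800/28526281 = 0; e1246: -174960/28526281 + 174960/28526281 = 0; e1256: -8071650/28526281 + 17030250/28526281 - 1279800/4075183 = 0; e1356: -2936250/28526281 + 2936250/28526281 = 0; e1456: -2818800/28526281 + 2818800/28526281 = 0; e2345: 14094000/28526281 - 14094000/28526281 = 0; e2346: -874800/28526281 + 874800/28526281 = 0; e2356: -40358250/28526281 - 6399000/4075183 + 85151250/28526281 = 0; e2456: -38743920/28526281 - 6143040/4075183 + 81745200/28526281 = 0; e3456: 14094000/28526281 - 14094000/28526281 = 0 — confirming B is simple. So B^2 = 0.
B^2 = 0, so the series closes: exp(alpha B) = 1 + alpha B (parabolic case).
Answer: 1 + 270/5341*e12 - 4350/5341*e15 + 270/5341*e16 + 1350/5341*e23 + 1296/5341*e24 - 9480/763*e25 + 7830/5341*e26 + 21750/5341*e35 - 1350/5341*e36 + 20880/5341*e45 - 1296/5341*e46 - 59790/5341*e56
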